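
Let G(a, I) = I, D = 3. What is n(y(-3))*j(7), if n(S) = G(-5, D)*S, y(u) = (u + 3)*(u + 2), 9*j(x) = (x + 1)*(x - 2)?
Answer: 0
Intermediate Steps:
j(x) = (1 + x)*(-2 + x)/9 (j(x) = ((x + 1)*(x - 2))/9 = ((1 + x)*(-2 + x))/9 = (1 + x)*(-2 + x)/9)
y(u) = (2 + u)*(3 + u) (y(u) = (3 + u)*(2 + u) = (2 + u)*(3 + u))
n(S) = 3*S
n(y(-3))*j(7) = (3*(6 + (-3)² + 5*(-3)))*(-2/9 - ⅑*7 + (⅑)*7²) = (3*(6 + 9 - 15))*(-2/9 - 7/9 + (⅑)*49) = (3*0)*(-2/9 - 7/9 + 49/9) = 0*(40/9) = 0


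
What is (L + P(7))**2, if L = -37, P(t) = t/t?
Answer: 1296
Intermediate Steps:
P(t) = 1
(L + P(7))**2 = (-37 + 1)**2 = (-36)**2 = 1296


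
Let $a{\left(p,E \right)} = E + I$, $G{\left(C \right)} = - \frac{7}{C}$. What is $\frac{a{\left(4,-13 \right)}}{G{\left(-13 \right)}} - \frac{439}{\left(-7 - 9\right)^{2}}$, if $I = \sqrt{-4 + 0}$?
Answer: $- \frac{46337}{1792} + \frac{26 i}{7} \approx -25.858 + 3.7143 i$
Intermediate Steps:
$I = 2 i$ ($I = \sqrt{-4} = 2 i \approx 2.0 i$)
$a{\left(p,E \right)} = E + 2 i$
$\frac{a{\left(4,-13 \right)}}{G{\left(-13 \right)}} - \frac{439}{\left(-7 - 9\right)^{2}} = \frac{-13 + 2 i}{\left(-7\right) \frac{1}{-13}} - \frac{439}{\left(-7 - 9\right)^{2}} = \frac{-13 + 2 i}{\left(-7\right) \left(- \frac{1}{13}\right)} - \frac{439}{\left(-7 - 9\right)^{2}} = \frac{-13 + 2 i}{\frac{7}{13}} - \frac{439}{\left(-16\right)^{2}} = \left(-13 + 2 i\right) \frac{13}{7} - \frac{439}{256} = \left(- \frac{169}{7} + \frac{26 i}{7}\right) - \frac{439}{256} = - \frac{46337}{1792} + \frac{26 i}{7}$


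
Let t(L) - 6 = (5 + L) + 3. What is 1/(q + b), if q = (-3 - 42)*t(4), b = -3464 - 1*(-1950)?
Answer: -1/2324 ≈ -0.00043029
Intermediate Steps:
t(L) = 14 + L (t(L) = 6 + ((5 + L) + 3) = 6 + (8 + L) = 14 + L)
b = -1514 (b = -3464 + 1950 = -1514)
q = -810 (q = (-3 - 42)*(14 + 4) = -45*18 = -810)
1/(q + b) = 1/(-810 - 1514) = 1/(-2324) = -1/2324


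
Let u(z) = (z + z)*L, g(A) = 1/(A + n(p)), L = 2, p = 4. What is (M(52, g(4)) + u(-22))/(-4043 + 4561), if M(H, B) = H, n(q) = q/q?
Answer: -18/259 ≈ -0.069498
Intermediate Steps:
n(q) = 1
g(A) = 1/(1 + A) (g(A) = 1/(A + 1) = 1/(1 + A))
u(z) = 4*z (u(z) = (z + z)*2 = (2*z)*2 = 4*z)
(M(52, g(4)) + u(-22))/(-4043 + 4561) = (52 + 4*(-22))/(-4043 + 4561) = (52 - 88)/518 = -36*1/518 = -18/259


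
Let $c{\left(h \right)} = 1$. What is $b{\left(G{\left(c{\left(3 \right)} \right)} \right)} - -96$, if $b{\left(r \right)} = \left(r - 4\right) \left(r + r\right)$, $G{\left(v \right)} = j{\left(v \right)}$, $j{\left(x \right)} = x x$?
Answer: $90$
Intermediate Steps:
$j{\left(x \right)} = x^{2}$
$G{\left(v \right)} = v^{2}$
$b{\left(r \right)} = 2 r \left(-4 + r\right)$ ($b{\left(r \right)} = \left(-4 + r\right) 2 r = 2 r \left(-4 + r\right)$)
$b{\left(G{\left(c{\left(3 \right)} \right)} \right)} - -96 = 2 \cdot 1^{2} \left(-4 + 1^{2}\right) - -96 = 2 \cdot 1 \left(-4 + 1\right) + 96 = 2 \cdot 1 \left(-3\right) + 96 = -6 + 96 = 90$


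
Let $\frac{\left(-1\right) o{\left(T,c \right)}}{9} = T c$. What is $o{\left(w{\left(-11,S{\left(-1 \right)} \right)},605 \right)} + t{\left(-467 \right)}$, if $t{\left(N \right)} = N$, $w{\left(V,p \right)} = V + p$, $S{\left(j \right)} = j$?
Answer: $64873$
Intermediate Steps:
$o{\left(T,c \right)} = - 9 T c$
$o{\left(w{\left(-11,S{\left(-1 \right)} \right)},605 \right)} + t{\left(-467 \right)} = \left(-9\right) \left(-11 - 1\right) 605 - 467 = \left(-9\right) \left(-12\right) 605 - 467 = 65340 - 467 = 64873$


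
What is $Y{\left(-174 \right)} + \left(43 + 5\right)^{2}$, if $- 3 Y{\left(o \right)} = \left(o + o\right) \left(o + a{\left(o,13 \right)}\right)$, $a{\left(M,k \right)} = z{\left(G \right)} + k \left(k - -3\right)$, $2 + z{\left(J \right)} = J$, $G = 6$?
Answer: $6712$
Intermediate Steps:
$z{\left(J \right)} = -2 + J$
$a{\left(M,k \right)} = 4 + k \left(3 + k\right)$ ($a{\left(M,k \right)} = \left(-2 + 6\right) + k \left(k - -3\right) = 4 + k \left(k + 3\right) = 4 + k \left(3 + k\right)$)
$Y{\left(o \right)} = - \frac{2 o \left(212 + o\right)}{3}$ ($Y{\left(o \right)} = - \frac{\left(o + o\right) \left(o + \left(4 + 13^{2} + 3 \cdot 13\right)\right)}{3} = - \frac{2 o \left(o + \left(4 + 169 + 39\right)\right)}{3} = - \frac{2 o \left(o + 212\right)}{3} = - \frac{2 o \left(212 + o\right)}{3}$)
$Y{\left(-174 \right)} + \left(43 + 5\right)^{2} = \left(- \frac{2}{3}\right) \left(-174\right) \left(212 - 174\right) + \left(43 + 5\right)^{2} = \left(- \frac{2}{3}\right) \left(-174\right) 38 + 48^{2} = 4408 + 2304 = 6712$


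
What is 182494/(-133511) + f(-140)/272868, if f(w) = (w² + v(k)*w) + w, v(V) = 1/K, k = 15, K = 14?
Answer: -23599991921/18215439774 ≈ -1.2956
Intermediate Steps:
v(V) = 1/14
f(w) = w² + 15*w/14 (f(w) = (w² + w/14) + w = w² + 15*w/14)
182494/(-133511) + f(-140)/272868 = 182494/(-133511) + ((1/14)*(-140)*(15 + 14*(-140)))/272868 = 182494*(-1/133511) + ((1/14)*(-140)*(15 - 1960))*(1/272868) = -182494/133511 + ((1/14)*(-140)*(-1945))*(1/272868) = -182494/133511 + 19450*(1/272868) = -182494/133511 + 9725/136434 = -23599991921/18215439774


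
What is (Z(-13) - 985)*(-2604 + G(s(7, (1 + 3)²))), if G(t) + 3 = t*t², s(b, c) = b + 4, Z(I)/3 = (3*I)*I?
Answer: -683936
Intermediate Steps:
Z(I) = 9*I² (Z(I) = 3*((3*I)*I) = 3*(3*I²) = 9*I²)
s(b, c) = 4 + b
G(t) = -3 + t³ (G(t) = -3 + t*t² = -3 + t³)
(Z(-13) - 985)*(-2604 + G(s(7, (1 + 3)²))) = (9*(-13)² - 985)*(-2604 + (-3 + (4 + 7)³)) = (9*169 - 985)*(-2604 + (-3 + 11³)) = (1521 - 985)*(-2604 + (-3 + 1331)) = 536*(-2604 + 1328) = 536*(-1276) = -683936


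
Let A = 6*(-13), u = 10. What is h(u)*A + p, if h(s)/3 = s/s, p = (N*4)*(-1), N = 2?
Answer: -242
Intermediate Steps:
p = -8 (p = (2*4)*(-1) = 8*(-1) = -8)
h(s) = 3 (h(s) = 3*(s/s) = 3*1 = 3)
A = -78
h(u)*A + p = 3*(-78) - 8 = -234 - 8 = -242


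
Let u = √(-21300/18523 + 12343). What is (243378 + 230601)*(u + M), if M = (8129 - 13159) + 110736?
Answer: 50102424174 + 473979*√4234507632547/18523 ≈ 5.0155e+10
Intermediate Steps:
u = √4234507632547/18523 (u = √(-21300*1/18523 + 12343) = √(-21300/18523 + 12343) = √(228608089/18523) = √4234507632547/18523 ≈ 111.09)
M = 105706 (M = -5030 + 110736 = 105706)
(243378 + 230601)*(u + M) = (243378 + 230601)*(√4234507632547/18523 + 105706) = 473979*(105706 + √4234507632547/18523) = 50102424174 + 473979*√4234507632547/18523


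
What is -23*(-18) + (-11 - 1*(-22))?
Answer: 425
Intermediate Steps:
-23*(-18) + (-11 - 1*(-22)) = 414 + (-11 + 22) = 414 + 11 = 425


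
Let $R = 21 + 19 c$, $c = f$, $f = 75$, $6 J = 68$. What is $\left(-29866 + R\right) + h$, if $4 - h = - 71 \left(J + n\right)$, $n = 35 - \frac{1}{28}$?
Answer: $- \frac{2110825}{84} \approx -25129.0$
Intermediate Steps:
$J = \frac{34}{3}$ ($J = \frac{1}{6} \cdot 68 = \frac{34}{3} \approx 11.333$)
$n = \frac{979}{28}$ ($n = 35 - \frac{1}{28} = \frac{979}{28} \approx 34.964$)
$c = 75$
$h = \frac{276455}{84}$ ($h = 4 - - 71 \left(\frac{34}{3} + \frac{979}{28}\right) = 4 - \left(-71\right) \frac{3889}{84} = 4 - - \frac{276119}{84} = 4 + \frac{276119}{84} = \frac{276455}{84} \approx 3291.1$)
$R = 1446$ ($R = 21 + 19 \cdot 75 = 21 + 1425 = 1446$)
$\left(-29866 + R\right) + h = \left(-29866 + 1446\right) + \frac{276455}{84} = -28420 + \frac{276455}{84} = - \frac{2110825}{84}$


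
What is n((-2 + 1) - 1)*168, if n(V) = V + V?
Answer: -672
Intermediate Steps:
n(V) = 2*V
n((-2 + 1) - 1)*168 = (2*((-2 + 1) - 1))*168 = (2*(-1 - 1))*168 = (2*(-2))*168 = -4*168 = -672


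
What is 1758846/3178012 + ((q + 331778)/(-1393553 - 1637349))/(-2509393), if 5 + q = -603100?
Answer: 238880300605285522/431626481694136747 ≈ 0.55344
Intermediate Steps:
q = -603105 (q = -5 - 603100 = -603105)
1758846/3178012 + ((q + 331778)/(-1393553 - 1637349))/(-2509393) = 1758846/3178012 + ((-603105 + 331778)/(-1393553 - 1637349))/(-2509393) = 1758846*(1/3178012) - 271327/(-3030902)*(-1/2509393) = 879423/1589006 - 271327*(-1/3030902)*(-1/2509393) = 879423/1589006 + (38761/432986)*(-1/2509393) = 879423/1589006 - 38761/1086532037498 = 238880300605285522/431626481694136747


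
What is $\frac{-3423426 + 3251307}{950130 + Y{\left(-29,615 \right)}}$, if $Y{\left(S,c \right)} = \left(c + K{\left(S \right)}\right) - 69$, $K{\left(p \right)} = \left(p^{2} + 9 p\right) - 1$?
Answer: $- \frac{57373}{317085} \approx -0.18094$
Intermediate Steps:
$K{\left(p \right)} = -1 + p^{2} + 9 p$
$Y{\left(S,c \right)} = -70 + c + S^{2} + 9 S$ ($Y{\left(S,c \right)} = \left(c + \left(-1 + S^{2} + 9 S\right)\right) - 69 = \left(-1 + c + S^{2} + 9 S\right) - 69 = -70 + c + S^{2} + 9 S$)
$\frac{-3423426 + 3251307}{950130 + Y{\left(-29,615 \right)}} = \frac{-3423426 + 3251307}{950130 + \left(-70 + 615 + \left(-29\right)^{2} + 9 \left(-29\right)\right)} = - \frac{172119}{950130 + \left(-70 + 615 + 841 - 261\right)} = - \frac{172119}{950130 + 1125} = - \frac{172119}{951255} = \left(-172119\right) \frac{1}{951255} = - \frac{57373}{317085}$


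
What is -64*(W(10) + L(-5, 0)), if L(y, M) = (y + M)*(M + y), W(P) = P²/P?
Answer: -2240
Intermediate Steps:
W(P) = P
L(y, M) = (M + y)² (L(y, M) = (M + y)*(M + y) = (M + y)²)
-64*(W(10) + L(-5, 0)) = -64*(10 + (0 - 5)²) = -64*(10 + (-5)²) = -64*(10 + 25) = -64*35 = -2240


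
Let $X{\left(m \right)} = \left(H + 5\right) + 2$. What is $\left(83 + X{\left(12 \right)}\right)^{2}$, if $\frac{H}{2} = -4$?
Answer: $6724$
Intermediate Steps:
$H = -8$ ($H = 2 \left(-4\right) = -8$)
$X{\left(m \right)} = -1$ ($X{\left(m \right)} = \left(-8 + 5\right) + 2 = -3 + 2 = -1$)
$\left(83 + X{\left(12 \right)}\right)^{2} = \left(83 - 1\right)^{2} = 82^{2} = 6724$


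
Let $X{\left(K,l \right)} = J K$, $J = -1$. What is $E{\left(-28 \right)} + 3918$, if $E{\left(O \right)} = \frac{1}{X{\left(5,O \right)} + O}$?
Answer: $\frac{129293}{33} \approx 3918.0$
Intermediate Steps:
$X{\left(K,l \right)} = - K$
$E{\left(O \right)} = \frac{1}{-5 + O}$ ($E{\left(O \right)} = \frac{1}{\left(-1\right) 5 + O} = \frac{1}{-5 + O}$)
$E{\left(-28 \right)} + 3918 = \frac{1}{-5 - 28} + 3918 = \frac{1}{-33} + 3918 = - \frac{1}{33} + 3918 = \frac{129293}{33}$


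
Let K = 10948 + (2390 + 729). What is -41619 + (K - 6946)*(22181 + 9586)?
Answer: 226171188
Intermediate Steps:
K = 14067 (K = 10948 + 3119 = 14067)
-41619 + (K - 6946)*(22181 + 9586) = -41619 + (14067 - 6946)*(22181 + 9586) = -41619 + 7121*31767 = -41619 + 226212807 = 226171188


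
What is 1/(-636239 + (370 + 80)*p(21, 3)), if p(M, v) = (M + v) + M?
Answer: -1/615989 ≈ -1.6234e-6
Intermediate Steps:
p(M, v) = v + 2*M
1/(-636239 + (370 + 80)*p(21, 3)) = 1/(-636239 + (370 + 80)*(3 + 2*21)) = 1/(-636239 + 450*(3 + 42)) = 1/(-636239 + 450*45) = 1/(-636239 + 20250) = 1/(-615989) = -1/615989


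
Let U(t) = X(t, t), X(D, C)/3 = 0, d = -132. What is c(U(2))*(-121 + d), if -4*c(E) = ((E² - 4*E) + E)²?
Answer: 0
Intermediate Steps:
X(D, C) = 0 (X(D, C) = 3*0 = 0)
U(t) = 0
c(E) = -(E² - 3*E)²/4 (c(E) = -((E² - 4*E) + E)²/4 = -(E² - 3*E)²/4)
c(U(2))*(-121 + d) = (-¼*0²*(-3 + 0)²)*(-121 - 132) = -¼*0*(-3)²*(-253) = -¼*0*9*(-253) = 0*(-253) = 0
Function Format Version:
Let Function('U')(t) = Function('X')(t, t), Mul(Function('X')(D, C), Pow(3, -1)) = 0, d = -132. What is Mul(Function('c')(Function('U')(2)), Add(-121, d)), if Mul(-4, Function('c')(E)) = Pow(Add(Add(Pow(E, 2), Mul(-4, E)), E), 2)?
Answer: 0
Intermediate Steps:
Function('X')(D, C) = 0 (Function('X')(D, C) = Mul(3, 0) = 0)
Function('U')(t) = 0
Function('c')(E) = Mul(Rational(-1, 4), Pow(Add(Pow(E, 2), Mul(-3, E)), 2)) (Function('c')(E) = Mul(Rational(-1, 4), Pow(Add(Add(Pow(E, 2), Mul(-4, E)), E), 2)) = Mul(Rational(-1, 4), Pow(Add(Pow(E, 2), Mul(-3, E)), 2)))
Mul(Function('c')(Function('U')(2)), Add(-121, d)) = Mul(Mul(Rational(-1, 4), Pow(0, 2), Pow(Add(-3, 0), 2)), Add(-121, -132)) = Mul(Mul(Rational(-1, 4), 0, Pow(-3, 2)), -253) = Mul(Mul(Rational(-1, 4), 0, 9), -253) = Mul(0, -253) = 0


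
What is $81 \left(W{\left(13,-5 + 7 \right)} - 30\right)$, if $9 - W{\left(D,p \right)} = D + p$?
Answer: $-2916$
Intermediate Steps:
$W{\left(D,p \right)} = 9 - D - p$ ($W{\left(D,p \right)} = 9 - \left(D + p\right) = 9 - D - p$)
$81 \left(W{\left(13,-5 + 7 \right)} - 30\right) = 81 \left(\left(9 - 13 - \left(-5 + 7\right)\right) - 30\right) = 81 \left(\left(9 - 13 - 2\right) - 30\right) = 81 \left(-6 - 30\right) = 81 \left(-36\right) = -2916$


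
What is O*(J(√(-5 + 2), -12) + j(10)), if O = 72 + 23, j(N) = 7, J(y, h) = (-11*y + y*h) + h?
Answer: -475 - 2185*I*√3 ≈ -475.0 - 3784.5*I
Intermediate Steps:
J(y, h) = h - 11*y + h*y (J(y, h) = (-11*y + h*y) + h = h - 11*y + h*y)
O = 95
O*(J(√(-5 + 2), -12) + j(10)) = 95*((-12 - 11*√(-5 + 2) - 12*√(-5 + 2)) + 7) = 95*((-12 - 11*I*√3 - 12*I*√3) + 7) = 95*((-12 - 23*I*√3) + 7) = 95*(-5 - 23*I*√3) = -475 - 2185*I*√3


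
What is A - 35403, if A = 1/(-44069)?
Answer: -1560174808/44069 ≈ -35403.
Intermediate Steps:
A = -1/44069 ≈ -2.2692e-5
A - 35403 = -1/44069 - 35403 = -1560174808/44069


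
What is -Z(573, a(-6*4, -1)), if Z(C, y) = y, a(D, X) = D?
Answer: 24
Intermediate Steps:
-Z(573, a(-6*4, -1)) = -(-6)*4 = -1*(-24) = 24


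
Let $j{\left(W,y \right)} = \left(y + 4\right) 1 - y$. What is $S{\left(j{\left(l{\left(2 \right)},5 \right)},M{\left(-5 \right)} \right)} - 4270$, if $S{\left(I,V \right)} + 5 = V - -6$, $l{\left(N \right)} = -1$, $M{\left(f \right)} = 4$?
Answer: $-4265$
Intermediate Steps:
$j{\left(W,y \right)} = 4$ ($j{\left(W,y \right)} = \left(4 + y\right) 1 - y = \left(4 + y\right) - y = 4$)
$S{\left(I,V \right)} = 1 + V$ ($S{\left(I,V \right)} = -5 + \left(V - -6\right) = -5 + \left(V + 6\right) = -5 + \left(6 + V\right) = 1 + V$)
$S{\left(j{\left(l{\left(2 \right)},5 \right)},M{\left(-5 \right)} \right)} - 4270 = \left(1 + 4\right) - 4270 = 5 - 4270 = -4265$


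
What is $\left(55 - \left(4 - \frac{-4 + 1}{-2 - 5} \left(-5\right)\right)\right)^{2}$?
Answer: $\frac{116964}{49} \approx 2387.0$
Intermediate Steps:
$\left(55 - \left(4 - \frac{-4 + 1}{-2 - 5} \left(-5\right)\right)\right)^{2} = \left(55 - \left(4 - - \frac{3}{-7} \left(-5\right)\right)\right)^{2} = \left(55 - \left(4 - \left(-3\right) \left(- \frac{1}{7}\right) \left(-5\right)\right)\right)^{2} = \left(55 + \left(\frac{3}{7} \left(-5\right) - 4\right)\right)^{2} = \left(55 - \frac{43}{7}\right)^{2} = \left(\frac{342}{7}\right)^{2} = \frac{116964}{49}$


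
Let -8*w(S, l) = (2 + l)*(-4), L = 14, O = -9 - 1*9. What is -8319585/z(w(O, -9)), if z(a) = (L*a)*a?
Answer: -16639170/343 ≈ -48511.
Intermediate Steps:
O = -18 (O = -9 - 9 = -18)
w(S, l) = 1 + l/2 (w(S, l) = -(2 + l)*(-4)/8 = -(-8 - 4*l)/8 = 1 + l/2)
z(a) = 14*a**2 (z(a) = (14*a)*a = 14*a**2)
-8319585/z(w(O, -9)) = -8319585*1/(14*(1 + (1/2)*(-9))**2) = -8319585*1/(14*(1 - 9/2)**2) = -8319585/(14*(-7/2)**2) = -8319585/(14*(49/4)) = -8319585/343/2 = -8319585*2/343 = -16639170/343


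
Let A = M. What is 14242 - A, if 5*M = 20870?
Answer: 10068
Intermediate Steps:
M = 4174 (M = (1/5)*20870 = 4174)
A = 4174
14242 - A = 14242 - 1*4174 = 14242 - 4174 = 10068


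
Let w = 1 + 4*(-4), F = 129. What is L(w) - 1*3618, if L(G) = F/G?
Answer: -18133/5 ≈ -3626.6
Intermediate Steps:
w = -15 (w = 1 - 16 = -15)
L(G) = 129/G
L(w) - 1*3618 = 129/(-15) - 1*3618 = 129*(-1/15) - 3618 = -43/5 - 3618 = -18133/5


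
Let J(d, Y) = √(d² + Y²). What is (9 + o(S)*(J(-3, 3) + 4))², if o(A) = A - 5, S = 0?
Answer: 571 + 330*√2 ≈ 1037.7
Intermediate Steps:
o(A) = -5 + A
J(d, Y) = √(Y² + d²)
(9 + o(S)*(J(-3, 3) + 4))² = (9 + (-5 + 0)*(√(3² + (-3)²) + 4))² = (9 - 5*(√(9 + 9) + 4))² = (9 - 5*(√18 + 4))² = (9 - 5*(3*√2 + 4))² = (9 - 5*(4 + 3*√2))² = (9 + (-20 - 15*√2))² = (-11 - 15*√2)²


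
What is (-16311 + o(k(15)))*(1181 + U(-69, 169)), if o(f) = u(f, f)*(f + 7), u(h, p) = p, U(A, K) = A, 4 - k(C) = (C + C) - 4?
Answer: -17770872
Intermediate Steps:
k(C) = 8 - 2*C (k(C) = 4 - ((C + C) - 4) = 4 - (2*C - 4) = 4 - (-4 + 2*C) = 4 + (4 - 2*C) = 8 - 2*C)
o(f) = f*(7 + f) (o(f) = f*(f + 7) = f*(7 + f))
(-16311 + o(k(15)))*(1181 + U(-69, 169)) = (-16311 + (8 - 2*15)*(7 + (8 - 2*15)))*(1181 - 69) = (-16311 + (8 - 30)*(7 + (8 - 30)))*1112 = (-16311 - 22*(7 - 22))*1112 = (-16311 - 22*(-15))*1112 = (-16311 + 330)*1112 = -15981*1112 = -17770872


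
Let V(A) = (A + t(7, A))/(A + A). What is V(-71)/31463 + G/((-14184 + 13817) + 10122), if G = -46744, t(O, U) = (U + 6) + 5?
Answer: -208839041119/43582862230 ≈ -4.7918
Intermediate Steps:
t(O, U) = 11 + U (t(O, U) = (6 + U) + 5 = 11 + U)
V(A) = (11 + 2*A)/(2*A) (V(A) = (A + (11 + A))/(A + A) = (11 + 2*A)/((2*A)) = (11 + 2*A)*(1/(2*A)) = (11 + 2*A)/(2*A))
V(-71)/31463 + G/((-14184 + 13817) + 10122) = ((11/2 - 71)/(-71))/31463 - 46744/((-14184 + 13817) + 10122) = -1/71*(-131/2)*(1/31463) - 46744/(-367 + 10122) = (131/142)*(1/31463) - 46744/9755 = 131/4467746 - 46744*1/9755 = 131/4467746 - 46744/9755 = -208839041119/43582862230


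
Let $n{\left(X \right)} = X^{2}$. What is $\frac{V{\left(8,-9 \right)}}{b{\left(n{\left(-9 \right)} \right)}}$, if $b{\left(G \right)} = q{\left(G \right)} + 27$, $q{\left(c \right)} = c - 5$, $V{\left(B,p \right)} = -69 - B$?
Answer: $- \frac{77}{103} \approx -0.74757$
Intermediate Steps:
$q{\left(c \right)} = -5 + c$
$b{\left(G \right)} = 22 + G$ ($b{\left(G \right)} = \left(-5 + G\right) + 27 = 22 + G$)
$\frac{V{\left(8,-9 \right)}}{b{\left(n{\left(-9 \right)} \right)}} = \frac{-69 - 8}{22 + \left(-9\right)^{2}} = \frac{-69 - 8}{22 + 81} = - \frac{77}{103}$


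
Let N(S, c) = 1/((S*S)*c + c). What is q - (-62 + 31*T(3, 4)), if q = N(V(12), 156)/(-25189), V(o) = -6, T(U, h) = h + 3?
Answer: -22535590741/145390908 ≈ -155.00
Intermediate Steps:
T(U, h) = 3 + h
N(S, c) = 1/(c + c*S²) (N(S, c) = 1/(S²*c + c) = 1/(c*S² + c) = 1/(c + c*S²))
q = -1/145390908 (q = (1/(156*(1 + (-6)²)))/(-25189) = (1/(156*(1 + 36)))*(-1/25189) = ((1/156)/37)*(-1/25189) = ((1/156)*(1/37))*(-1/25189) = (1/5772)*(-1/25189) = -1/145390908 ≈ -6.8780e-9)
q - (-62 + 31*T(3, 4)) = -1/145390908 - (-62 + 31*(3 + 4)) = -1/145390908 - (-62 + 31*7) = -1/145390908 - (-62 + 217) = -1/145390908 - 1*155 = -1/145390908 - 155 = -22535590741/145390908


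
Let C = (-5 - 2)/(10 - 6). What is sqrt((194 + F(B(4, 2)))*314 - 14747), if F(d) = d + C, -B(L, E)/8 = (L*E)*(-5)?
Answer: sqrt(584398)/2 ≈ 382.23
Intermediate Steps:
C = -7/4 ≈ -1.7500
B(L, E) = 40*E*L (B(L, E) = -8*L*E*(-5) = -8*E*L*(-5) = -(-40)*E*L = 40*E*L)
F(d) = -7/4 + d (F(d) = d - 7/4 = -7/4 + d)
sqrt((194 + F(B(4, 2)))*314 - 14747) = sqrt((194 + (-7/4 + 40*2*4))*314 - 14747) = sqrt((194 + (-7/4 + 320))*314 - 14747) = sqrt((194 + 1273/4)*314 - 14747) = sqrt((2049/4)*314 - 14747) = sqrt(321693/2 - 14747) = sqrt(292199/2) = sqrt(584398)/2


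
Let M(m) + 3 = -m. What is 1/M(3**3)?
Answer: -1/30 ≈ -0.033333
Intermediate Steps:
M(m) = -3 - m
1/M(3**3) = 1/(-3 - 1*3**3) = 1/(-3 - 1*27) = 1/(-3 - 27) = 1/(-30) = -1/30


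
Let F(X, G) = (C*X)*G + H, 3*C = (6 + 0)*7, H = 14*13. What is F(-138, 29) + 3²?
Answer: -55837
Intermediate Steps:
H = 182
C = 14 (C = ((6 + 0)*7)/3 = (6*7)/3 = (⅓)*42 = 14)
F(X, G) = 182 + 14*G*X (F(X, G) = (14*X)*G + 182 = 14*G*X + 182 = 182 + 14*G*X)
F(-138, 29) + 3² = (182 + 14*29*(-138)) + 3² = (182 - 56028) + 9 = -55846 + 9 = -55837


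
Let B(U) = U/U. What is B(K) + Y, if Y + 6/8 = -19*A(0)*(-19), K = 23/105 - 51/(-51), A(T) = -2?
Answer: -2887/4 ≈ -721.75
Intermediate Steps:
K = 128/105 (K = 23*(1/105) - 51*(-1/51) = 23/105 + 1 = 128/105 ≈ 1.2190)
Y = -2891/4 (Y = -¾ - 19*(-2)*(-19) = -¾ + 38*(-19) = -¾ - 722 = -2891/4 ≈ -722.75)
B(U) = 1
B(K) + Y = 1 - 2891/4 = -2887/4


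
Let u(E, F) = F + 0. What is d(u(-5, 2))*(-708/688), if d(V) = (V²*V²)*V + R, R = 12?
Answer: -1947/43 ≈ -45.279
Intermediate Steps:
u(E, F) = F
d(V) = 12 + V⁵ (d(V) = (V²*V²)*V + 12 = V⁴*V + 12 = V⁵ + 12 = 12 + V⁵)
d(u(-5, 2))*(-708/688) = (12 + 2⁵)*(-708/688) = (12 + 32)*(-708*1/688) = 44*(-177/172) = -1947/43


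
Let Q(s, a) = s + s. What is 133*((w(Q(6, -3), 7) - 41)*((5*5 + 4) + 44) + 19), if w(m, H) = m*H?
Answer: 420014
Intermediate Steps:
Q(s, a) = 2*s
w(m, H) = H*m
133*((w(Q(6, -3), 7) - 41)*((5*5 + 4) + 44) + 19) = 133*((7*(2*6) - 41)*((5*5 + 4) + 44) + 19) = 133*((7*12 - 41)*((25 + 4) + 44) + 19) = 133*((84 - 41)*(29 + 44) + 19) = 133*(43*73 + 19) = 133*(3139 + 19) = 133*3158 = 420014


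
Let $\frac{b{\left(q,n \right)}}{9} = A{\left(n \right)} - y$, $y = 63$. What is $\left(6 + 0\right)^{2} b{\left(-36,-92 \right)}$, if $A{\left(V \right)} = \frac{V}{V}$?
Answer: $-20088$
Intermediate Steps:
$A{\left(V \right)} = 1$
$b{\left(q,n \right)} = -558$ ($b{\left(q,n \right)} = 9 \left(1 - 63\right) = 9 \left(-62\right) = -558$)
$\left(6 + 0\right)^{2} b{\left(-36,-92 \right)} = \left(6 + 0\right)^{2} \left(-558\right) = 6^{2} \left(-558\right) = 36 \left(-558\right) = -20088$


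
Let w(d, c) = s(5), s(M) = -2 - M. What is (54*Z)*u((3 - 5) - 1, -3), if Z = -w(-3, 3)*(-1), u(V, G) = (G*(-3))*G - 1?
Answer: 10584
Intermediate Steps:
w(d, c) = -7 (w(d, c) = -2 - 1*5 = -2 - 5 = -7)
u(V, G) = -1 - 3*G² (u(V, G) = (-3*G)*G - 1 = -3*G² - 1 = -1 - 3*G²)
Z = -7 (Z = -1*(-7)*(-1) = 7*(-1) = -7)
(54*Z)*u((3 - 5) - 1, -3) = (54*(-7))*(-1 - 3*(-3)²) = -378*(-1 - 3*9) = -378*(-1 - 27) = -378*(-28) = 10584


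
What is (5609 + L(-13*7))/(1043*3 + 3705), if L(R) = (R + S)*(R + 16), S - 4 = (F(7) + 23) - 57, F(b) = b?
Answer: 14159/6834 ≈ 2.0718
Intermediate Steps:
S = -23 (S = 4 + ((7 + 23) - 57) = 4 + (30 - 57) = 4 - 27 = -23)
L(R) = (-23 + R)*(16 + R) (L(R) = (R - 23)*(R + 16) = (-23 + R)*(16 + R))
(5609 + L(-13*7))/(1043*3 + 3705) = (5609 + (-368 + (-13*7)² - (-91)*7))/(1043*3 + 3705) = (5609 + (-368 + (-91)² - 7*(-91)))/(3129 + 3705) = (5609 + (-368 + 8281 + 637))/6834 = (5609 + 8550)*(1/6834) = 14159*(1/6834) = 14159/6834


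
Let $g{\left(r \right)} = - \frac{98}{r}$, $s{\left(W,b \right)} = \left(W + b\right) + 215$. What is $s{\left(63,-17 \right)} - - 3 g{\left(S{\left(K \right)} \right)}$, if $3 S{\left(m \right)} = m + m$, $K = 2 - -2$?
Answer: $\frac{603}{4} \approx 150.75$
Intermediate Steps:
$K = 4$ ($K = 2 + 2 = 4$)
$s{\left(W,b \right)} = 215 + W + b$
$S{\left(m \right)} = \frac{2 m}{3}$ ($S{\left(m \right)} = \frac{m + m}{3} = \frac{2 m}{3}$)
$s{\left(63,-17 \right)} - - 3 g{\left(S{\left(K \right)} \right)} = \left(215 + 63 - 17\right) - - 3 \left(- \frac{98}{\frac{2}{3} \cdot 4}\right) = 261 - - 3 \left(- \frac{98}{\frac{8}{3}}\right) = 261 - - 3 \left(\left(-98\right) \frac{3}{8}\right) = 261 - \left(-3\right) \left(- \frac{147}{4}\right) = 261 - \frac{441}{4} = \frac{603}{4}$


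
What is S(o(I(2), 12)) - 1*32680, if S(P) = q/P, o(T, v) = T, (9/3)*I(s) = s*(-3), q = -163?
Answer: -65197/2 ≈ -32599.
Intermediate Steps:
I(s) = -s (I(s) = (s*(-3))/3 = (-3*s)/3 = -s)
S(P) = -163/P
S(o(I(2), 12)) - 1*32680 = -163/((-1*2)) - 1*32680 = -163/(-2) - 32680 = -163*(-½) - 32680 = 163/2 - 32680 = -65197/2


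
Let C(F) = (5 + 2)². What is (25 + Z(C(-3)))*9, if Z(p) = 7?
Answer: 288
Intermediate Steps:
C(F) = 49 (C(F) = 7² = 49)
(25 + Z(C(-3)))*9 = (25 + 7)*9 = 32*9 = 288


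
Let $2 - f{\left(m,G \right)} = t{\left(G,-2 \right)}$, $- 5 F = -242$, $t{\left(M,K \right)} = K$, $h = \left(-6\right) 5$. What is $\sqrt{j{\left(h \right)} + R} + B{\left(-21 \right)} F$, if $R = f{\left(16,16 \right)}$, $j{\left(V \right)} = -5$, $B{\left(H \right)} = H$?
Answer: $- \frac{5082}{5} + i \approx -1016.4 + 1.0 i$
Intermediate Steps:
$h = -30$
$F = \frac{242}{5}$ ($F = \left(- \frac{1}{5}\right) \left(-242\right) = \frac{242}{5} \approx 48.4$)
$f{\left(m,G \right)} = 4$ ($f{\left(m,G \right)} = 2 - -2 = 2 + 2 = 4$)
$R = 4$
$\sqrt{j{\left(h \right)} + R} + B{\left(-21 \right)} F = \sqrt{-5 + 4} - \frac{5082}{5} = \sqrt{-1} - \frac{5082}{5} = i - \frac{5082}{5} = - \frac{5082}{5} + i$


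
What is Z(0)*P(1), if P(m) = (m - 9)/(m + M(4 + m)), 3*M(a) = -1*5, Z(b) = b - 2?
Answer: -24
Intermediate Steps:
Z(b) = -2 + b
M(a) = -5/3 (M(a) = (-1*5)/3 = (1/3)*(-5) = -5/3)
P(m) = (-9 + m)/(-5/3 + m) (P(m) = (m - 9)/(m - 5/3) = (-9 + m)/(-5/3 + m))
Z(0)*P(1) = (-2 + 0)*(3*(-9 + 1)/(-5 + 3*1)) = -6*(-8)/(-5 + 3) = -6*(-8)/(-2) = -6*(-1)*(-8)/2 = -2*12 = -24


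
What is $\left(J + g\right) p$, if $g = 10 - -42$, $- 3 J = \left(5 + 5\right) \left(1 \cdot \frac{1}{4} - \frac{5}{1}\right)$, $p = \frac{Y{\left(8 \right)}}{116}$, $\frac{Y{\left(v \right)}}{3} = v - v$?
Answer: $0$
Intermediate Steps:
$Y{\left(v \right)} = 0$ ($Y{\left(v \right)} = 3 \left(v - v\right) = 3 \cdot 0 = 0$)
$p = 0$ ($p = \frac{0}{116} = 0 \cdot \frac{1}{116} = 0$)
$J = \frac{95}{6}$ ($J = - \frac{\left(5 + 5\right) \left(1 \cdot \frac{1}{4} - \frac{5}{1}\right)}{3} = - \frac{10 \left(1 \cdot \frac{1}{4} - 5\right)}{3} = - \frac{10 \left(\frac{1}{4} - 5\right)}{3} = - \frac{10 \left(- \frac{19}{4}\right)}{3} = \left(- \frac{1}{3}\right) \left(- \frac{95}{2}\right) = \frac{95}{6} \approx 15.833$)
$g = 52$ ($g = 10 + 42 = 52$)
$\left(J + g\right) p = \left(\frac{95}{6} + 52\right) 0 = \frac{407}{6} \cdot 0 = 0$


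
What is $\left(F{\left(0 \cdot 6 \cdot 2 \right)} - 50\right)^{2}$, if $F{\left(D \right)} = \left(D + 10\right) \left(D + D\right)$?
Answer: $2500$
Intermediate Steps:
$F{\left(D \right)} = 2 D \left(10 + D\right)$ ($F{\left(D \right)} = \left(10 + D\right) 2 D = 2 D \left(10 + D\right)$)
$\left(F{\left(0 \cdot 6 \cdot 2 \right)} - 50\right)^{2} = \left(2 \cdot 0 \cdot 6 \cdot 2 \left(10 + 0 \cdot 6 \cdot 2\right) - 50\right)^{2} = \left(2 \cdot 0 \cdot 2 \left(10 + 0 \cdot 2\right) - 50\right)^{2} = \left(2 \cdot 0 \left(10 + 0\right) - 50\right)^{2} = \left(2 \cdot 0 \cdot 10 - 50\right)^{2} = \left(0 - 50\right)^{2} = \left(-50\right)^{2} = 2500$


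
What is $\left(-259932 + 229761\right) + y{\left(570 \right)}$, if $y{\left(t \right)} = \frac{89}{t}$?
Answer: $- \frac{17197381}{570} \approx -30171.0$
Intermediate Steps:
$\left(-259932 + 229761\right) + y{\left(570 \right)} = \left(-259932 + 229761\right) + \frac{89}{570} = -30171 + 89 \cdot \frac{1}{570} = -30171 + \frac{89}{570} = - \frac{17197381}{570}$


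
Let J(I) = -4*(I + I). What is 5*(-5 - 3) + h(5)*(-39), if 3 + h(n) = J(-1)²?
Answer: -2419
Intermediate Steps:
J(I) = -8*I
h(n) = 61 (h(n) = -3 + (-8*(-1))² = -3 + 8² = -3 + 64 = 61)
5*(-5 - 3) + h(5)*(-39) = 5*(-5 - 3) + 61*(-39) = 5*(-8) - 2379 = -40 - 2379 = -2419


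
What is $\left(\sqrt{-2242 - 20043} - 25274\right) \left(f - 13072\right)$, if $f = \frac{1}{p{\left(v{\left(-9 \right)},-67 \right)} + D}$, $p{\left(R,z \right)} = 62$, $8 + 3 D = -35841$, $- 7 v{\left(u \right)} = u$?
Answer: $\frac{11782403641486}{35663} - \frac{466186739 i \sqrt{22285}}{35663} \approx 3.3038 \cdot 10^{8} - 1.9514 \cdot 10^{6} i$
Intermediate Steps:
$v{\left(u \right)} = - \frac{u}{7}$
$D = - \frac{35849}{3}$ ($D = - \frac{8}{3} + \frac{1}{3} \left(-35841\right) = - \frac{8}{3} - 11947 = - \frac{35849}{3} \approx -11950.0$)
$f = - \frac{3}{35663}$ ($f = \frac{1}{62 - \frac{35849}{3}} = \frac{1}{- \frac{35663}{3}} = - \frac{3}{35663} \approx -8.4121 \cdot 10^{-5}$)
$\left(\sqrt{-2242 - 20043} - 25274\right) \left(f - 13072\right) = \left(\sqrt{-2242 - 20043} - 25274\right) \left(- \frac{3}{35663} - 13072\right) = \left(\sqrt{-22285} - 25274\right) \left(- \frac{466186739}{35663}\right) = \left(i \sqrt{22285} - 25274\right) \left(- \frac{466186739}{35663}\right) = \left(-25274 + i \sqrt{22285}\right) \left(- \frac{466186739}{35663}\right) = \frac{11782403641486}{35663} - \frac{466186739 i \sqrt{22285}}{35663}$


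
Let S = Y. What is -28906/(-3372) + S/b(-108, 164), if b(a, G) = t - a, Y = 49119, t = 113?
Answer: 86008747/372606 ≈ 230.83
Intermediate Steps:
b(a, G) = 113 - a
S = 49119
-28906/(-3372) + S/b(-108, 164) = -28906/(-3372) + 49119/(113 - 1*(-108)) = -28906*(-1/3372) + 49119/(113 + 108) = 14453/1686 + 49119/221 = 86008747/372606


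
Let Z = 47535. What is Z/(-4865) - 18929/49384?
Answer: -487911605/48050632 ≈ -10.154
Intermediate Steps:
Z/(-4865) - 18929/49384 = 47535/(-4865) - 18929/49384 = 47535*(-1/4865) - 18929*1/49384 = -9507/973 - 18929/49384 = -487911605/48050632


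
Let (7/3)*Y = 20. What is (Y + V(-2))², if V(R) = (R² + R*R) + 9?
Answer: 32041/49 ≈ 653.90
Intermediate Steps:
Y = 60/7 (Y = (3/7)*20 = 60/7 ≈ 8.5714)
V(R) = 9 + 2*R² (V(R) = (R² + R²) + 9 = 2*R² + 9 = 9 + 2*R²)
(Y + V(-2))² = (60/7 + (9 + 2*(-2)²))² = (60/7 + (9 + 2*4))² = (60/7 + (9 + 8))² = (60/7 + 17)² = (179/7)² = 32041/49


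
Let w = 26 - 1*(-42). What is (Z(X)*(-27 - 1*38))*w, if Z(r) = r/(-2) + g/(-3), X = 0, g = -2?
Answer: -8840/3 ≈ -2946.7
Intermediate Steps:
Z(r) = 2/3 - r/2 (Z(r) = r/(-2) - 2/(-3) = r*(-1/2) - 2*(-1/3) = -r/2 + 2/3 = 2/3 - r/2)
w = 68 (w = 26 + 42 = 68)
(Z(X)*(-27 - 1*38))*w = ((2/3 - 1/2*0)*(-27 - 1*38))*68 = ((2/3 + 0)*(-27 - 38))*68 = ((2/3)*(-65))*68 = -130/3*68 = -8840/3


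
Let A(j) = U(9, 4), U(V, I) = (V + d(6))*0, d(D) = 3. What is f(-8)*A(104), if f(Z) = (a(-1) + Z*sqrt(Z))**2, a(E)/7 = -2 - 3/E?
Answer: 0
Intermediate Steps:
U(V, I) = 0 (U(V, I) = (V + 3)*0 = (3 + V)*0 = 0)
a(E) = -14 - 21/E (a(E) = 7*(-2 - 3/E) = -14 - 21/E)
f(Z) = (7 + Z**(3/2))**2 (f(Z) = ((-14 - 21/(-1)) + Z*sqrt(Z))**2 = ((-14 - 21*(-1)) + Z**(3/2))**2 = ((-14 + 21) + Z**(3/2))**2 = (7 + Z**(3/2))**2)
A(j) = 0
f(-8)*A(104) = (7 + (-8)**(3/2))**2*0 = (7 - 16*I*sqrt(2))**2*0 = 0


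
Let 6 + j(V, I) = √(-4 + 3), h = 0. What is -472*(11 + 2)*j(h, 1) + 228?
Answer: 37044 - 6136*I ≈ 37044.0 - 6136.0*I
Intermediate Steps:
j(V, I) = -6 + I (j(V, I) = -6 + √(-4 + 3) = -6 + √(-1) = -6 + I)
-472*(11 + 2)*j(h, 1) + 228 = -472*(11 + 2)*(-6 + I) + 228 = -6136*(-6 + I) + 228 = -472*(-78 + 13*I) + 228 = (36816 - 6136*I) + 228 = 37044 - 6136*I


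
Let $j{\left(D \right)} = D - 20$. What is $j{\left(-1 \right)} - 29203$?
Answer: $-29224$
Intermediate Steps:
$j{\left(D \right)} = -20 + D$
$j{\left(-1 \right)} - 29203 = \left(-20 - 1\right) - 29203 = -21 - 29203 = -29224$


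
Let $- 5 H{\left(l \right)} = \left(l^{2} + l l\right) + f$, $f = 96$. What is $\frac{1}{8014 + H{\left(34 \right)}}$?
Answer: $\frac{5}{37662} \approx 0.00013276$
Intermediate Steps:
$H{\left(l \right)} = - \frac{96}{5} - \frac{2 l^{2}}{5}$ ($H{\left(l \right)} = - \frac{\left(l^{2} + l l\right) + 96}{5} = - \frac{\left(l^{2} + l^{2}\right) + 96}{5} = - \frac{2 l^{2} + 96}{5} = - \frac{96 + 2 l^{2}}{5} = - \frac{96}{5} - \frac{2 l^{2}}{5}$)
$\frac{1}{8014 + H{\left(34 \right)}} = \frac{1}{8014 - \left(\frac{96}{5} + \frac{2 \cdot 34^{2}}{5}\right)} = \frac{1}{8014 - \frac{2408}{5}} = \frac{1}{\frac{37662}{5}} = \frac{5}{37662}$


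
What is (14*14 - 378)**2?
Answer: 33124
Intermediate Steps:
(14*14 - 378)**2 = (196 - 378)**2 = (-182)**2 = 33124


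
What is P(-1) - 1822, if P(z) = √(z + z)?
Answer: -1822 + I*√2 ≈ -1822.0 + 1.4142*I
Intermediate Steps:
P(z) = √2*√z (P(z) = √(2*z) = √2*√z)
P(-1) - 1822 = √2*√(-1) - 1822 = √2*I - 1822 = I*√2 - 1822 = -1822 + I*√2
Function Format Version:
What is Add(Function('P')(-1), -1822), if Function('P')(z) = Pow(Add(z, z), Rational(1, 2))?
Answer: Add(-1822, Mul(I, Pow(2, Rational(1, 2)))) ≈ Add(-1822.0, Mul(1.4142, I))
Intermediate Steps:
Function('P')(z) = Mul(Pow(2, Rational(1, 2)), Pow(z, Rational(1, 2))) (Function('P')(z) = Pow(Mul(2, z), Rational(1, 2)) = Mul(Pow(2, Rational(1, 2)), Pow(z, Rational(1, 2))))
Add(Function('P')(-1), -1822) = Add(Mul(Pow(2, Rational(1, 2)), Pow(-1, Rational(1, 2))), -1822) = Add(Mul(Pow(2, Rational(1, 2)), I), -1822) = Add(Mul(I, Pow(2, Rational(1, 2))), -1822) = Add(-1822, Mul(I, Pow(2, Rational(1, 2))))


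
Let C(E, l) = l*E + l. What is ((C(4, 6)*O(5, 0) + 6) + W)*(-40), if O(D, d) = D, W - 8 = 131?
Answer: -11800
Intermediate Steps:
W = 139 (W = 8 + 131 = 139)
C(E, l) = l + E*l (C(E, l) = E*l + l = l + E*l)
((C(4, 6)*O(5, 0) + 6) + W)*(-40) = (((6*(1 + 4))*5 + 6) + 139)*(-40) = (((6*5)*5 + 6) + 139)*(-40) = ((30*5 + 6) + 139)*(-40) = ((150 + 6) + 139)*(-40) = (156 + 139)*(-40) = 295*(-40) = -11800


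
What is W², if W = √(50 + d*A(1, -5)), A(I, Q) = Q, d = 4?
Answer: 30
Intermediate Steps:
W = √30 (W = √(50 + 4*(-5)) = √(50 - 20) = √30 ≈ 5.4772)
W² = (√30)² = 30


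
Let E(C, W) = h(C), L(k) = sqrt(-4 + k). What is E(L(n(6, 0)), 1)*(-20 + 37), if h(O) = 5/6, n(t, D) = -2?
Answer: 85/6 ≈ 14.167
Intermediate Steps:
h(O) = 5/6 (h(O) = 5*(1/6) = 5/6)
E(C, W) = 5/6
E(L(n(6, 0)), 1)*(-20 + 37) = 5*(-20 + 37)/6 = (5/6)*17 = 85/6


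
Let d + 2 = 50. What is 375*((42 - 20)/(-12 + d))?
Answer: 1375/6 ≈ 229.17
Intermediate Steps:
d = 48 (d = -2 + 50 = 48)
375*((42 - 20)/(-12 + d)) = 375*((42 - 20)/(-12 + 48)) = 375*(22/36) = 375*(22*(1/36)) = 375*(11/18) = 1375/6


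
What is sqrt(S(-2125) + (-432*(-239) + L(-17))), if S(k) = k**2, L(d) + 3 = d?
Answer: sqrt(4618853) ≈ 2149.2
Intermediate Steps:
L(d) = -3 + d
sqrt(S(-2125) + (-432*(-239) + L(-17))) = sqrt((-2125)**2 + (-432*(-239) + (-3 - 17))) = sqrt(4515625 + (103248 - 20)) = sqrt(4515625 + 103228) = sqrt(4618853)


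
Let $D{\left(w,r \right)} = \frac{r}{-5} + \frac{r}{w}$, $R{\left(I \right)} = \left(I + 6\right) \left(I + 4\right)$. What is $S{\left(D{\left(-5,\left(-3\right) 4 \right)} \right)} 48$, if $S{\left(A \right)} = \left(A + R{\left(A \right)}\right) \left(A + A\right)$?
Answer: $\frac{5750784}{125} \approx 46006.0$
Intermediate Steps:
$R{\left(I \right)} = \left(4 + I\right) \left(6 + I\right)$ ($R{\left(I \right)} = \left(6 + I\right) \left(4 + I\right) = \left(4 + I\right) \left(6 + I\right)$)
$D{\left(w,r \right)} = - \frac{r}{5} + \frac{r}{w}$ ($D{\left(w,r \right)} = r \left(- \frac{1}{5}\right) + \frac{r}{w} = - \frac{r}{5} + \frac{r}{w}$)
$S{\left(A \right)} = 2 A \left(24 + A^{2} + 11 A\right)$ ($S{\left(A \right)} = \left(A + \left(24 + A^{2} + 10 A\right)\right) \left(A + A\right) = \left(24 + A^{2} + 11 A\right) 2 A = 2 A \left(24 + A^{2} + 11 A\right)$)
$S{\left(D{\left(-5,\left(-3\right) 4 \right)} \right)} 48 = 2 \left(- \frac{\left(-3\right) 4}{5} + \frac{\left(-3\right) 4}{-5}\right) \left(24 + \left(- \frac{\left(-3\right) 4}{5} + \frac{\left(-3\right) 4}{-5}\right)^{2} + 11 \left(- \frac{\left(-3\right) 4}{5} + \frac{\left(-3\right) 4}{-5}\right)\right) 48 = 2 \left(\left(- \frac{1}{5}\right) \left(-12\right) - - \frac{12}{5}\right) \left(24 + \left(\left(- \frac{1}{5}\right) \left(-12\right) - - \frac{12}{5}\right)^{2} + 11 \left(\left(- \frac{1}{5}\right) \left(-12\right) - - \frac{12}{5}\right)\right) 48 = 2 \left(\frac{12}{5} + \frac{12}{5}\right) \left(24 + \left(\frac{12}{5} + \frac{12}{5}\right)^{2} + 11 \left(\frac{12}{5} + \frac{12}{5}\right)\right) 48 = 2 \cdot \frac{24}{5} \left(24 + \left(\frac{24}{5}\right)^{2} + 11 \cdot \frac{24}{5}\right) 48 = 2 \cdot \frac{24}{5} \left(24 + \frac{576}{25} + \frac{264}{5}\right) 48 = 2 \cdot \frac{24}{5} \cdot \frac{2496}{25} \cdot 48 = \frac{119808}{125} \cdot 48 = \frac{5750784}{125}$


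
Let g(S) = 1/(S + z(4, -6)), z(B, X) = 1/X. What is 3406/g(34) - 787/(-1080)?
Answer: 124456027/1080 ≈ 1.1524e+5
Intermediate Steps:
g(S) = 1/(-⅙ + S) (g(S) = 1/(S + 1/(-6)) = 1/(S - ⅙) = 1/(-⅙ + S))
3406/g(34) - 787/(-1080) = 3406/((6/(-1 + 6*34))) - 787/(-1080) = 3406/((6/(-1 + 204))) - 787*(-1/1080) = 3406/((6/203)) + 787/1080 = 3406/((6*(1/203))) + 787/1080 = 3406/(6/203) + 787/1080 = 3406*(203/6) + 787/1080 = 345709/3 + 787/1080 = 124456027/1080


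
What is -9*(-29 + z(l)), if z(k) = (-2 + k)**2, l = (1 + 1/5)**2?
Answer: 161361/625 ≈ 258.18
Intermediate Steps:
l = 36/25 (l = (1 + 1*(1/5))**2 = (1 + 1/5)**2 = (6/5)**2 = 36/25 ≈ 1.4400)
-9*(-29 + z(l)) = -9*(-29 + (-2 + 36/25)**2) = -9*(-29 + (-14/25)**2) = -9*(-29 + 196/625) = -9*(-17929/625) = 161361/625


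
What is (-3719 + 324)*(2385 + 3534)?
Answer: -20095005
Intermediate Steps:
(-3719 + 324)*(2385 + 3534) = -3395*5919 = -20095005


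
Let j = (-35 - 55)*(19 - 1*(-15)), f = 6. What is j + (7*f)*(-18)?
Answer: -3816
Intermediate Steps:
j = -3060 (j = -90*(19 + 15) = -90*34 = -3060)
j + (7*f)*(-18) = -3060 + (7*6)*(-18) = -3060 + 42*(-18) = -3060 - 756 = -3816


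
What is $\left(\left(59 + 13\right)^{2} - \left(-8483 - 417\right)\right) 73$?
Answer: $1028132$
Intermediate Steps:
$\left(\left(59 + 13\right)^{2} - \left(-8483 - 417\right)\right) 73 = \left(72^{2} - \left(-8483 - 417\right)\right) 73 = \left(5184 - -8900\right) 73 = \left(5184 + 8900\right) 73 = 14084 \cdot 73 = 1028132$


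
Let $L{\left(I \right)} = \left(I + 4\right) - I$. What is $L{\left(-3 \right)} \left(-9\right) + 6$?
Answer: $-30$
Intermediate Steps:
$L{\left(I \right)} = 4$ ($L{\left(I \right)} = \left(4 + I\right) - I = 4$)
$L{\left(-3 \right)} \left(-9\right) + 6 = 4 \left(-9\right) + 6 = -36 + 6 = -30$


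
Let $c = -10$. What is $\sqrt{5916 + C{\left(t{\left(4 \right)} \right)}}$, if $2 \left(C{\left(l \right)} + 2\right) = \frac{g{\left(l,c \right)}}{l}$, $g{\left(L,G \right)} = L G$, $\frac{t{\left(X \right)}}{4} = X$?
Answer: $\sqrt{5909} \approx 76.87$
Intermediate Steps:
$t{\left(X \right)} = 4 X$
$g{\left(L,G \right)} = G L$
$C{\left(l \right)} = -7$ ($C{\left(l \right)} = -2 + \frac{- 10 l \frac{1}{l}}{2} = -2 + \frac{1}{2} \left(-10\right) = -2 - 5 = -7$)
$\sqrt{5916 + C{\left(t{\left(4 \right)} \right)}} = \sqrt{5916 - 7} = \sqrt{5909}$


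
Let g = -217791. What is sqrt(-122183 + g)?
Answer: I*sqrt(339974) ≈ 583.07*I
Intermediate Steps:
sqrt(-122183 + g) = sqrt(-122183 - 217791) = sqrt(-339974) = I*sqrt(339974)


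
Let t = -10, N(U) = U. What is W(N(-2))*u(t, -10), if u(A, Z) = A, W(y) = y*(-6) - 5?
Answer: -70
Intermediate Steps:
W(y) = -5 - 6*y (W(y) = -6*y - 5 = -5 - 6*y)
W(N(-2))*u(t, -10) = (-5 - 6*(-2))*(-10) = (-5 + 12)*(-10) = 7*(-10) = -70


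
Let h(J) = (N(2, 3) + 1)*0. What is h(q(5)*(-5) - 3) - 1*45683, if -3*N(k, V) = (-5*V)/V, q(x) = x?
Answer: -45683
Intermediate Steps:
N(k, V) = 5/3 (N(k, V) = -(-5*V)/(3*V) = -⅓*(-5) = 5/3)
h(J) = 0 (h(J) = (5/3 + 1)*0 = (8/3)*0 = 0)
h(q(5)*(-5) - 3) - 1*45683 = 0 - 1*45683 = 0 - 45683 = -45683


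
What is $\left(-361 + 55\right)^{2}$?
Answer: $93636$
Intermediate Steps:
$\left(-361 + 55\right)^{2} = \left(-306\right)^{2} = 93636$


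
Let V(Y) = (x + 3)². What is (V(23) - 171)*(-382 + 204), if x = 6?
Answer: 16020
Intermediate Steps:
V(Y) = 81 (V(Y) = (6 + 3)² = 9² = 81)
(V(23) - 171)*(-382 + 204) = (81 - 171)*(-382 + 204) = -90*(-178) = 16020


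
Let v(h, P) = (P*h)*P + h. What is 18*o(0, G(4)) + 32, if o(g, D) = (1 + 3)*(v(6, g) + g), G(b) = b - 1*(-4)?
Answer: 464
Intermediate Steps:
G(b) = 4 + b (G(b) = b + 4 = 4 + b)
v(h, P) = h + h*P² (v(h, P) = h*P² + h = h + h*P²)
o(g, D) = 24 + 4*g + 24*g² (o(g, D) = (1 + 3)*(6*(1 + g²) + g) = 4*((6 + 6*g²) + g) = 4*(6 + g + 6*g²) = 24 + 4*g + 24*g²)
18*o(0, G(4)) + 32 = 18*(24 + 4*0 + 24*0²) + 32 = 18*(24 + 0 + 24*0) + 32 = 18*(24 + 0 + 0) + 32 = 18*24 + 32 = 432 + 32 = 464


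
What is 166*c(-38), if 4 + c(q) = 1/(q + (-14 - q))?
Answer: -4731/7 ≈ -675.86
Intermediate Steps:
c(q) = -57/14 (c(q) = -4 + 1/(q + (-14 - q)) = -4 + 1/(-14) = -4 - 1/14 = -57/14)
166*c(-38) = 166*(-57/14) = -4731/7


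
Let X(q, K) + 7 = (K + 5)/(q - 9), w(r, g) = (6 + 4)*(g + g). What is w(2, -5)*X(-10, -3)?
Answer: 13500/19 ≈ 710.53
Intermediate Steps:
w(r, g) = 20*g (w(r, g) = 10*(2*g) = 20*g)
X(q, K) = -7 + (5 + K)/(-9 + q) (X(q, K) = -7 + (K + 5)/(q - 9) = -7 + (5 + K)/(-9 + q))
w(2, -5)*X(-10, -3) = (20*(-5))*((68 - 3 - 7*(-10))/(-9 - 10)) = -100*(68 - 3 + 70)/(-19) = -(-100)*135/19 = -100*(-135/19) = 13500/19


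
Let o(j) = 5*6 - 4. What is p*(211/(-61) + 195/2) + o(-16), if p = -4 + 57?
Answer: 611241/122 ≈ 5010.2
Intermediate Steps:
p = 53
o(j) = 26 (o(j) = 30 - 4 = 26)
p*(211/(-61) + 195/2) + o(-16) = 53*(211/(-61) + 195/2) + 26 = 53*(211*(-1/61) + 195*(½)) + 26 = 53*(-211/61 + 195/2) + 26 = 53*(11473/122) + 26 = 608069/122 + 26 = 611241/122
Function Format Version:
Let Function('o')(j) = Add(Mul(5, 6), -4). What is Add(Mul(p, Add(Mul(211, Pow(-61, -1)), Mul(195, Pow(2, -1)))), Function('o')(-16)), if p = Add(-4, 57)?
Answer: Rational(611241, 122) ≈ 5010.2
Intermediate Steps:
p = 53
Function('o')(j) = 26 (Function('o')(j) = Add(30, -4) = 26)
Add(Mul(p, Add(Mul(211, Pow(-61, -1)), Mul(195, Pow(2, -1)))), Function('o')(-16)) = Add(Mul(53, Add(Mul(211, Pow(-61, -1)), Mul(195, Pow(2, -1)))), 26) = Add(Mul(53, Add(Mul(211, Rational(-1, 61)), Mul(195, Rational(1, 2)))), 26) = Add(Mul(53, Add(Rational(-211, 61), Rational(195, 2))), 26) = Add(Mul(53, Rational(11473, 122)), 26) = Add(Rational(608069, 122), 26) = Rational(611241, 122)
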